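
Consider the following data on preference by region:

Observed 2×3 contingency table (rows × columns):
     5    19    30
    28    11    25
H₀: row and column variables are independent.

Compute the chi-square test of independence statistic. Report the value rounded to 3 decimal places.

test statistic = 17.899

Row totals [54, 64], col totals [33, 30, 55], n=118
χ² = (5−15.10)²/15.10 + (19−13.73)²/13.73 + (30−25.17)²/25.17 + (28−17.90)²/17.90 + (11−16.27)²/16.27 + (25−29.83)²/29.83 = 17.8993
df = 2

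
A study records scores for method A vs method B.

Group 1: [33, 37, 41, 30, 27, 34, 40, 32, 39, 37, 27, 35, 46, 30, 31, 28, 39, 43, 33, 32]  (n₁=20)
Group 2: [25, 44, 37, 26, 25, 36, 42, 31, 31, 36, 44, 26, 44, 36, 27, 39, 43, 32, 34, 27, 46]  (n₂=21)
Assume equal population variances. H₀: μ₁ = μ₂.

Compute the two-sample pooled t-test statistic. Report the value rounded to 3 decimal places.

x̄₁=34.700, s₁=5.401, n₁=20
x̄₂=34.810, s₂=7.181, n₂=21
s_p² = [19·5.401² + 20·7.181²]/39 = 40.6523
SE = √(s_p²·(1/20+1/21)) = 1.9921
t = (34.700−34.810)/1.9921 = -0.0550
df = 39

test statistic = -0.055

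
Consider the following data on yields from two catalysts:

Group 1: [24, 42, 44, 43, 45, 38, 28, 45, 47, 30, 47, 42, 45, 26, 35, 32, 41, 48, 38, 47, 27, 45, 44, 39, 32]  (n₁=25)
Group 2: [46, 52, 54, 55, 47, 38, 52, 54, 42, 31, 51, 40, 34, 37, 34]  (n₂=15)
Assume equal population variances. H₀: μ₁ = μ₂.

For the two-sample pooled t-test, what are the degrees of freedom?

df = n₁ + n₂ − 2 = 25 + 15 − 2 = 38

degrees of freedom = 38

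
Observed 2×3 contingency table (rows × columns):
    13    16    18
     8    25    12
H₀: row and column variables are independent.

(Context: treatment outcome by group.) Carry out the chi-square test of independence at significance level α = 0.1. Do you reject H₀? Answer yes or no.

reject H₀: no

Row totals [47, 45], col totals [21, 41, 30], n=92
χ² = (13−10.73)²/10.73 + (16−20.95)²/20.95 + (18−15.33)²/15.33 + (8−10.27)²/10.27 + (25−20.05)²/20.05 + (12−14.67)²/14.67 = 4.3247
df = 2
p-value (upper-tail) = 0.11506
At α=0.1: p ≥ α → fail to reject H₀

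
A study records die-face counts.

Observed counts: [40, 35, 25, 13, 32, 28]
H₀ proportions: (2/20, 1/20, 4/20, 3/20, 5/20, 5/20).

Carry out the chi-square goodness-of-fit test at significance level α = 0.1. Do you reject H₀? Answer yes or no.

n = 173; E_i = n·p_i = [17.30, 8.65, 34.60, 25.95, 43.25, 43.25]
χ² = (40−17.30)²/17.30 + (35−8.65)²/8.65 + (25−34.60)²/34.60 + (13−25.95)²/25.95 + (32−43.25)²/43.25 + (28−43.25)²/43.25 = 127.4836
df = 5
p-value (upper-tail) = 0.00000
At α=0.1: p < α → reject H₀

reject H₀: yes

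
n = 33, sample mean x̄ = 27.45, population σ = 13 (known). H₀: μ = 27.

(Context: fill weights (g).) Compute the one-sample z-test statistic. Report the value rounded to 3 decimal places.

SE = σ/√n = 13/√33 = 2.2630
z = (x̄−μ₀)/SE = (27.45−27)/2.2630 = 0.1989

test statistic = 0.199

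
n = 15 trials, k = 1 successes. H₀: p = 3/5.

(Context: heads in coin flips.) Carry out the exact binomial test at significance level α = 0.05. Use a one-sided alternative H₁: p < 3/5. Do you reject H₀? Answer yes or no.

reject H₀: yes

Exact binomial: n=15, k=1, p₀=3/5=0.6000
P(X≤1) from Σ C(n,i)·p₀^i·(1−p₀)^(n−i)
p-value (one-sided, H₁ less) = 0.00003
At α=0.05: p < α → reject H₀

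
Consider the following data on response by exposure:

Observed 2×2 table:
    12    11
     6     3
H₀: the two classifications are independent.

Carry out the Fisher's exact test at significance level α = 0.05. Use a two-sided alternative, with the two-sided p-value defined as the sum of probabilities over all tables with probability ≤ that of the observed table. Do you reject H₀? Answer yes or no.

reject H₀: no

Margins: r₁=23, r₂=9, c₁=18, c₂=14, n=32
p_obs = C(23,12)·C(9,6)/C(32,18); sum pmf over tables with pmf ≤ p_obs
p-value (two-sided) = 0.69423
At α=0.05: p ≥ α → fail to reject H₀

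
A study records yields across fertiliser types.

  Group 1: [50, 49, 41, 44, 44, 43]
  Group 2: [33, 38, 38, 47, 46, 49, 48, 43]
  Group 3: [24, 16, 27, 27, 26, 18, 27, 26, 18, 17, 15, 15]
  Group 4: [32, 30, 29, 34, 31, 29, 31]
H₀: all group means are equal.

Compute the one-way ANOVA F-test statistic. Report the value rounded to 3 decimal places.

test statistic = 52.182

Group means [45.17, 42.75, 21.33, 30.86], grand mean 32.879
SSB = Σnᵢ(x̄ᵢ−x̄)² = 3313.658; SSW = ΣΣ(x−x̄ᵢ)² = 613.857
MSB = 3313.658/3 = 1104.5527; MSW = 613.857/29 = 21.1675
F = MSB/MSW = 52.1816
df = (3, 29)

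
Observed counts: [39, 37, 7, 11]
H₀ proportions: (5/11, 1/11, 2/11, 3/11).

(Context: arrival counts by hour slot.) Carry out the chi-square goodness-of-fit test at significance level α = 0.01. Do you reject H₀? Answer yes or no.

reject H₀: yes

n = 94; E_i = n·p_i = [42.73, 8.55, 17.09, 25.64]
χ² = (39−42.73)²/42.73 + (37−8.55)²/8.55 + (7−17.09)²/17.09 + (11−25.64)²/25.64 = 109.3869
df = 3
p-value (upper-tail) = 0.00000
At α=0.01: p < α → reject H₀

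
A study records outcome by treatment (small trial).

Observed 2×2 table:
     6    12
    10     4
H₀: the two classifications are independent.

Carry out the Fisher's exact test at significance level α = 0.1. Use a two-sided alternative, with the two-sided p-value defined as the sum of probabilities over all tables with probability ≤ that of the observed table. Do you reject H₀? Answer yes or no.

reject H₀: yes

Margins: r₁=18, r₂=14, c₁=16, c₂=16, n=32
p_obs = C(18,6)·C(14,10)/C(32,16); sum pmf over tables with pmf ≤ p_obs
p-value (two-sided) = 0.07317
At α=0.1: p < α → reject H₀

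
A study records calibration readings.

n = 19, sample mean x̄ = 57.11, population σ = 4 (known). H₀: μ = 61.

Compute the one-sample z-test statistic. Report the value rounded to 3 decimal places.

test statistic = -4.239

SE = σ/√n = 4/√19 = 0.9177
z = (x̄−μ₀)/SE = (57.11−61)/0.9177 = -4.2390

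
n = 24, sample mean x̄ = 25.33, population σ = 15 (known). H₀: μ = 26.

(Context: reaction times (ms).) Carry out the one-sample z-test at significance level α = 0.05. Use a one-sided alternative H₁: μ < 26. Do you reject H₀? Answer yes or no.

SE = σ/√n = 15/√24 = 3.0619
z = (x̄−μ₀)/SE = (25.33−26)/3.0619 = -0.2188
p-value (one-sided, H₁ less) = 0.41339
At α=0.05: p ≥ α → fail to reject H₀

reject H₀: no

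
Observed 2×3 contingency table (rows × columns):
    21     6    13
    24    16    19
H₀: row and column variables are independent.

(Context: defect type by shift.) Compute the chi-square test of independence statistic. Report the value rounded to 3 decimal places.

Row totals [40, 59], col totals [45, 22, 32], n=99
χ² = (21−18.18)²/18.18 + (6−8.89)²/8.89 + (13−12.93)²/12.93 + (24−26.82)²/26.82 + (16−13.11)²/13.11 + (19−19.07)²/19.07 = 2.3090
df = 2

test statistic = 2.309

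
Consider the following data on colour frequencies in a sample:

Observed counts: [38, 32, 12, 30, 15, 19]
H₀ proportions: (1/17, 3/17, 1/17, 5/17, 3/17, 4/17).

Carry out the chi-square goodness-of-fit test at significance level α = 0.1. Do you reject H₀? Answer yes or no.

n = 146; E_i = n·p_i = [8.59, 25.76, 8.59, 42.94, 25.76, 34.35]
χ² = (38−8.59)²/8.59 + (32−25.76)²/25.76 + (12−8.59)²/8.59 + (30−42.94)²/42.94 + (15−25.76)²/25.76 + (19−34.35)²/34.35 = 118.8487
df = 5
p-value (upper-tail) = 0.00000
At α=0.1: p < α → reject H₀

reject H₀: yes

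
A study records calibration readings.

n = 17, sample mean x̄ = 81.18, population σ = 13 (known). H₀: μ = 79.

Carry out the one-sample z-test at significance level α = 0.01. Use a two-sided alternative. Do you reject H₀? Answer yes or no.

reject H₀: no

SE = σ/√n = 13/√17 = 3.1530
z = (x̄−μ₀)/SE = (81.18−79)/3.1530 = 0.6914
p-value (two-sided) = 0.48931
At α=0.01: p ≥ α → fail to reject H₀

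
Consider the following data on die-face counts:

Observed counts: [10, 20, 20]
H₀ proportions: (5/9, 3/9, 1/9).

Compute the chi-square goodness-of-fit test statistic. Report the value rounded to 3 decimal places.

test statistic = 49.600

n = 50; E_i = n·p_i = [27.78, 16.67, 5.56]
χ² = (10−27.78)²/27.78 + (20−16.67)²/16.67 + (20−5.56)²/5.56 = 49.6000
df = 2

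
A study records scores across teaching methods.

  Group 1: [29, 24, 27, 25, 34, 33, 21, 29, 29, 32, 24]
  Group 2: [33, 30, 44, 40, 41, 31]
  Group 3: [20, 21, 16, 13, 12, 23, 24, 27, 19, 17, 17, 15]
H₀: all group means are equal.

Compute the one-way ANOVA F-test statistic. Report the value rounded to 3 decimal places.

Group means [27.91, 36.50, 18.67], grand mean 25.862
SSB = Σnᵢ(x̄ᵢ−x̄)² = 1346.373; SSW = ΣΣ(x−x̄ᵢ)² = 571.076
MSB = 1346.373/2 = 673.1863; MSW = 571.076/26 = 21.9645
F = MSB/MSW = 30.6489
df = (2, 26)

test statistic = 30.649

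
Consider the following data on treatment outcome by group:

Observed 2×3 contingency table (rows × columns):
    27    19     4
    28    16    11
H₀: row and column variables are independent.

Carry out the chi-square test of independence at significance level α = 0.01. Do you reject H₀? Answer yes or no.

Row totals [50, 55], col totals [55, 35, 15], n=105
χ² = (27−26.19)²/26.19 + (19−16.67)²/16.67 + (4−7.14)²/7.14 + (28−28.81)²/28.81 + (16−18.33)²/18.33 + (11−7.86)²/7.86 = 3.3114
df = 2
p-value (upper-tail) = 0.19096
At α=0.01: p ≥ α → fail to reject H₀

reject H₀: no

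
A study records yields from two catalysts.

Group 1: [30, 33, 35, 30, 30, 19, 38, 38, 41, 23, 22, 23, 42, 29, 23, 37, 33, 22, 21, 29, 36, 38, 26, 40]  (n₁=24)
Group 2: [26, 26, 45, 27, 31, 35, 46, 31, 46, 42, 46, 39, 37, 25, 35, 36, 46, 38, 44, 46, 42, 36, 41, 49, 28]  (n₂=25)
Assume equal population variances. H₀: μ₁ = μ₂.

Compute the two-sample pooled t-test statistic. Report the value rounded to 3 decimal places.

x̄₁=30.750, s₁=7.122, n₁=24
x̄₂=37.720, s₂=7.553, n₂=25
s_p² = [23·7.122² + 24·7.553²]/47 = 53.9477
SE = √(s_p²·(1/24+1/25)) = 2.0990
t = (30.750−37.720)/2.0990 = -3.3207
df = 47

test statistic = -3.321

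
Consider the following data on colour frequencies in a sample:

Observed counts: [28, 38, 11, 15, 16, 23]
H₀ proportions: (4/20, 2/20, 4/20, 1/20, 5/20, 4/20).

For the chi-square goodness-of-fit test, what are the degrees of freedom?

degrees of freedom = 5

df = k − 1 = 6 − 1 = 5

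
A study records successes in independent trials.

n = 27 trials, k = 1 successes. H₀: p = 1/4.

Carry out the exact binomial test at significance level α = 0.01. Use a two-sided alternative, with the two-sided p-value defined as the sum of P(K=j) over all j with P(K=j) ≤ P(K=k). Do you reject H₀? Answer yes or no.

Exact binomial: n=27, k=1, p₀=1/4=0.2500
P(X=j) = C(n,j)·p₀^j·(1−p₀)^(n−j); p = Σ P(X=j) over j with P(X=j) ≤ P(X=1)
p-value (two-sided) = 0.00668
At α=0.01: p < α → reject H₀

reject H₀: yes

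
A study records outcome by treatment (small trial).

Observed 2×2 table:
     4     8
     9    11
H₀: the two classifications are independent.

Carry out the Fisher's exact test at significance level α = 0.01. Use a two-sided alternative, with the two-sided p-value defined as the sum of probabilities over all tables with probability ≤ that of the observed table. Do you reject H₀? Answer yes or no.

reject H₀: no

Margins: r₁=12, r₂=20, c₁=13, c₂=19, n=32
p_obs = C(12,4)·C(20,9)/C(32,13); sum pmf over tables with pmf ≤ p_obs
p-value (two-sided) = 0.71279
At α=0.01: p ≥ α → fail to reject H₀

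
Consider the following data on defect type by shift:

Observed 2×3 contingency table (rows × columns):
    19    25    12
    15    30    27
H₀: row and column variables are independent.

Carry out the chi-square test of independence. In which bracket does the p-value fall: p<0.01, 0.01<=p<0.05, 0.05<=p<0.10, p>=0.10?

Row totals [56, 72], col totals [34, 55, 39], n=128
χ² = (19−14.88)²/14.88 + (25−24.06)²/24.06 + (12−17.06)²/17.06 + (15−19.12)²/19.12 + (30−30.94)²/30.94 + (27−21.94)²/21.94 = 4.7689
df = 2
p-value (upper-tail) = 0.09214
→ bracket: 0.05<=p<0.10

p-value bracket: 0.05<=p<0.10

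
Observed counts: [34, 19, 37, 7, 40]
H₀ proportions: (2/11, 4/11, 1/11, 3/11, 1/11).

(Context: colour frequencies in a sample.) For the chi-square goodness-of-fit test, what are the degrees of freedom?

degrees of freedom = 4

df = k − 1 = 5 − 1 = 4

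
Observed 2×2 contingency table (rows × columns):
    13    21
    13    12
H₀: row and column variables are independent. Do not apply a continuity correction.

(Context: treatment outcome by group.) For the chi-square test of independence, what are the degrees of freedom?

degrees of freedom = 1

df = (r−1)(c−1) = (2−1)·(2−1) = 1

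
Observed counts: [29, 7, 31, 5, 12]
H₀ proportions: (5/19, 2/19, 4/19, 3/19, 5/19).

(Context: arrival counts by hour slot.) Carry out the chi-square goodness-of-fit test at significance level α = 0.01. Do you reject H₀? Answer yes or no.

n = 84; E_i = n·p_i = [22.11, 8.84, 17.68, 13.26, 22.11]
χ² = (29−22.11)²/22.11 + (7−8.84)²/8.84 + (31−17.68)²/17.68 + (5−13.26)²/13.26 + (12−22.11)²/22.11 = 22.3284
df = 4
p-value (upper-tail) = 0.00017
At α=0.01: p < α → reject H₀

reject H₀: yes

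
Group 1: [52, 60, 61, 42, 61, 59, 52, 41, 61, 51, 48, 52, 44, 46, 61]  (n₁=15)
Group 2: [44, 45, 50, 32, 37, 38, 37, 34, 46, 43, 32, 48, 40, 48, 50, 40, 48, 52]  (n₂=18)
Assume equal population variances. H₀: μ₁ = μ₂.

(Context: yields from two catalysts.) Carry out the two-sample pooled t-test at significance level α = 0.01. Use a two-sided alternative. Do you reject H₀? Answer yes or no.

reject H₀: yes

x̄₁=52.733, s₁=7.401, n₁=15
x̄₂=42.444, s₂=6.419, n₂=18
s_p² = [14·7.401² + 17·6.419²]/31 = 47.3348
SE = √(s_p²·(1/15+1/18)) = 2.4053
t = (52.733−42.444)/2.4053 = 4.2776
df = 31
p-value (two-sided) = 0.00017
At α=0.01: p < α → reject H₀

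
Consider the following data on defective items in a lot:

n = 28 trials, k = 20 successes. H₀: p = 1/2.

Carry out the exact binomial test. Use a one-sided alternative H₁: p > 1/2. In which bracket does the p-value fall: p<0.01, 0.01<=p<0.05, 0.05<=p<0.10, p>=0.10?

p-value bracket: 0.01<=p<0.05

Exact binomial: n=28, k=20, p₀=1/2=0.5000
P(X≥20) from Σ C(n,i)·p₀^i·(1−p₀)^(n−i)
p-value (one-sided, H₁ greater) = 0.01785
→ bracket: 0.01<=p<0.05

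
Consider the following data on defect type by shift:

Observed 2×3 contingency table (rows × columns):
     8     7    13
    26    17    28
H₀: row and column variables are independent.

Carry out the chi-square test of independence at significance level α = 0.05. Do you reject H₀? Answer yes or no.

Row totals [28, 71], col totals [34, 24, 41], n=99
χ² = (8−9.62)²/9.62 + (7−6.79)²/6.79 + (13−11.60)²/11.60 + (26−24.38)²/24.38 + (17−17.21)²/17.21 + (28−29.40)²/29.40 = 0.6250
df = 2
p-value (upper-tail) = 0.73160
At α=0.05: p ≥ α → fail to reject H₀

reject H₀: no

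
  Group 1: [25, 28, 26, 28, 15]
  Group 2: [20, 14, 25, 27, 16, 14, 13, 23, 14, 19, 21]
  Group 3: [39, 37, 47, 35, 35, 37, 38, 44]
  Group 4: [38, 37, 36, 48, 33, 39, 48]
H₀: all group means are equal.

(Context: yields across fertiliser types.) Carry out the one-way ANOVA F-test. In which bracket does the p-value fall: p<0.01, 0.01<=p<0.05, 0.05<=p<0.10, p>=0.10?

Group means [24.40, 18.73, 39.00, 39.86], grand mean 29.645
SSB = Σnᵢ(x̄ᵢ−x̄)² = 2878.858; SSW = ΣΣ(x−x̄ᵢ)² = 694.239
MSB = 2878.858/3 = 959.6193; MSW = 694.239/27 = 25.7126
F = MSB/MSW = 37.3210
df = (3, 27)
p-value (upper-tail) = 0.00000
→ bracket: p<0.01

p-value bracket: p<0.01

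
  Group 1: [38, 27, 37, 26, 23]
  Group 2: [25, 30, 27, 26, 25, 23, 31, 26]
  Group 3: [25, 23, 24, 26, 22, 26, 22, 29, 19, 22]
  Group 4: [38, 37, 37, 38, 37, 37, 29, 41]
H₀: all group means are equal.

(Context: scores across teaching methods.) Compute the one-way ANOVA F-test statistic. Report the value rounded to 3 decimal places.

Group means [30.20, 26.62, 23.80, 36.75], grand mean 28.903
SSB = Σnᵢ(x̄ᵢ−x̄)² = 802.935; SSW = ΣΣ(x−x̄ᵢ)² = 389.775
MSB = 802.935/3 = 267.6449; MSW = 389.775/27 = 14.4361
F = MSB/MSW = 18.5400
df = (3, 27)

test statistic = 18.540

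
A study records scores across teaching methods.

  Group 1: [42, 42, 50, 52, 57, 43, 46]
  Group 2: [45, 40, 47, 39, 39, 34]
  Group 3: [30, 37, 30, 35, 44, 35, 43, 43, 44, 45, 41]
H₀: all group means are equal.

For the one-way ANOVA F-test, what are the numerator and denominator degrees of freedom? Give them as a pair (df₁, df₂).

k = 3 groups, N = 24 total
df = (k−1, N−k) = (3−1, 24−3) = (2, 21)

degrees of freedom = [2, 21]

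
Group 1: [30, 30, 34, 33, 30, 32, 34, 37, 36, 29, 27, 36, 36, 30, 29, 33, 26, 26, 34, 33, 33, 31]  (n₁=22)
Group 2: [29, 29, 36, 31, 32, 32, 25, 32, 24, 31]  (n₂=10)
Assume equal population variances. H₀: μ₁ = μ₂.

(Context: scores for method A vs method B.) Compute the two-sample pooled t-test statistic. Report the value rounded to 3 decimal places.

test statistic = 1.317

x̄₁=31.773, s₁=3.236, n₁=22
x̄₂=30.100, s₂=3.542, n₂=10
s_p² = [21·3.236² + 9·3.542²]/30 = 11.0921
SE = √(s_p²·(1/22+1/10)) = 1.2702
t = (31.773−30.100)/1.2702 = 1.3169
df = 30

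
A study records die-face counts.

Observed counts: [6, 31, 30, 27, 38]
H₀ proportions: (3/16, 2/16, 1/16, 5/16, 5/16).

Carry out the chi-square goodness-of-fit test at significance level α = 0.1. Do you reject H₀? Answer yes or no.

n = 132; E_i = n·p_i = [24.75, 16.50, 8.25, 41.25, 41.25]
χ² = (6−24.75)²/24.75 + (31−16.50)²/16.50 + (30−8.25)²/8.25 + (27−41.25)²/41.25 + (38−41.25)²/41.25 = 89.4667
df = 4
p-value (upper-tail) = 0.00000
At α=0.1: p < α → reject H₀

reject H₀: yes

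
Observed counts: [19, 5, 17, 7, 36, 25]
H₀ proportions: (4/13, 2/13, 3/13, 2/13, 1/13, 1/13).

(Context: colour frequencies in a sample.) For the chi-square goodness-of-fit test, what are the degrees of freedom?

df = k − 1 = 6 − 1 = 5

degrees of freedom = 5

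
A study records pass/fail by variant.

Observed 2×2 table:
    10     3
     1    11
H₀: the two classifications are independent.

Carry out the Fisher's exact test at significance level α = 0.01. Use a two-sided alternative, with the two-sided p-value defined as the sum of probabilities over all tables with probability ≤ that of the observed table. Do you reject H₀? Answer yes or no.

Margins: r₁=13, r₂=12, c₁=11, c₂=14, n=25
p_obs = C(13,10)·C(12,1)/C(25,11); sum pmf over tables with pmf ≤ p_obs
p-value (two-sided) = 0.00098
At α=0.01: p < α → reject H₀

reject H₀: yes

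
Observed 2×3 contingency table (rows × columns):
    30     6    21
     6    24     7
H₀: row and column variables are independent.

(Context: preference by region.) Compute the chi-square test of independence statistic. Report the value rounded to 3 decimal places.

Row totals [57, 37], col totals [36, 30, 28], n=94
χ² = (30−21.83)²/21.83 + (6−18.19)²/18.19 + (21−16.98)²/16.98 + (6−14.17)²/14.17 + (24−11.81)²/11.81 + (7−11.02)²/11.02 = 30.9456
df = 2

test statistic = 30.946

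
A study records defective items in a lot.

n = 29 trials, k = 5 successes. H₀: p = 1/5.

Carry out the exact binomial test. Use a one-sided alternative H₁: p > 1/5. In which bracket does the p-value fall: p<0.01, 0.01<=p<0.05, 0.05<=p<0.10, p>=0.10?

p-value bracket: p>=0.10

Exact binomial: n=29, k=5, p₀=1/5=0.2000
P(X≥5) from Σ C(n,i)·p₀^i·(1−p₀)^(n−i)
p-value (one-sided, H₁ greater) = 0.71605
→ bracket: p>=0.10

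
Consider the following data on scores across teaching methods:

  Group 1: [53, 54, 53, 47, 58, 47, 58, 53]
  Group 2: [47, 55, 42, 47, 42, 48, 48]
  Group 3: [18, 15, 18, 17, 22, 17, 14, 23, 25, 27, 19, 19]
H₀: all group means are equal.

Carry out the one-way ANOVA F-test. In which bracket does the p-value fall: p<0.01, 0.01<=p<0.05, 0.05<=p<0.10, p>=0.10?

Group means [52.88, 47.00, 19.50], grand mean 36.519
SSB = Σnᵢ(x̄ᵢ−x̄)² = 6384.866; SSW = ΣΣ(x−x̄ᵢ)² = 411.875
MSB = 6384.866/2 = 3192.4329; MSW = 411.875/24 = 17.1615
F = MSB/MSW = 186.0234
df = (2, 24)
p-value (upper-tail) = 0.00000
→ bracket: p<0.01

p-value bracket: p<0.01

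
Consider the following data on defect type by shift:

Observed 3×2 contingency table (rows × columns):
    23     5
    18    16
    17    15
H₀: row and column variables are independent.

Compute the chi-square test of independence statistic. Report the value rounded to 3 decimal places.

test statistic = 7.051

Row totals [28, 34, 32], col totals [58, 36], n=94
χ² = (23−17.28)²/17.28 + (5−10.72)²/10.72 + (18−20.98)²/20.98 + (16−13.02)²/13.02 + (17−19.74)²/19.74 + (15−12.26)²/12.26 = 7.0514
df = 2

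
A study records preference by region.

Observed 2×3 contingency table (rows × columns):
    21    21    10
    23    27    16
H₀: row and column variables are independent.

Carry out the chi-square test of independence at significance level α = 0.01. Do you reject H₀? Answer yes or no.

reject H₀: no

Row totals [52, 66], col totals [44, 48, 26], n=118
χ² = (21−19.39)²/19.39 + (21−21.15)²/21.15 + (10−11.46)²/11.46 + (23−24.61)²/24.61 + (27−26.85)²/26.85 + (16−14.54)²/14.54 = 0.5726
df = 2
p-value (upper-tail) = 0.75105
At α=0.01: p ≥ α → fail to reject H₀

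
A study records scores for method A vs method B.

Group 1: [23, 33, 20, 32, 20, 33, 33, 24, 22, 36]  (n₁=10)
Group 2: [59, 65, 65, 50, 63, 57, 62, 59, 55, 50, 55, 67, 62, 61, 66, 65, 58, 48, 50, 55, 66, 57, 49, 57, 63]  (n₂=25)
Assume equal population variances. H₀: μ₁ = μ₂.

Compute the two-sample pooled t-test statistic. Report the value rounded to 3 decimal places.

x̄₁=27.600, s₁=6.310, n₁=10
x̄₂=58.560, s₂=5.931, n₂=25
s_p² = [9·6.310² + 24·5.931²]/33 = 36.4412
SE = √(s_p²·(1/10+1/25)) = 2.2587
t = (27.600−58.560)/2.2587 = -13.7069
df = 33

test statistic = -13.707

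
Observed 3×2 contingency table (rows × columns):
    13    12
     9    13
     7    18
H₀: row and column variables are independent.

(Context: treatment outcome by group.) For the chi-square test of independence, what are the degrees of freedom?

degrees of freedom = 2

df = (r−1)(c−1) = (3−1)·(2−1) = 2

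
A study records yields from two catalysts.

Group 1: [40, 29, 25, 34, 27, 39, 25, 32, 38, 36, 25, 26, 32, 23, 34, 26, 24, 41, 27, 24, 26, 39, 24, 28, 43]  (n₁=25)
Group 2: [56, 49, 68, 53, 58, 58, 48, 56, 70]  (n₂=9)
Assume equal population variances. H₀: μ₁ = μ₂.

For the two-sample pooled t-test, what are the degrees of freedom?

df = n₁ + n₂ − 2 = 25 + 9 − 2 = 32

degrees of freedom = 32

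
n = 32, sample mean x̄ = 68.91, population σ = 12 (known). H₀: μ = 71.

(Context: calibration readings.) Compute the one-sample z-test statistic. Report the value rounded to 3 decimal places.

SE = σ/√n = 12/√32 = 2.1213
z = (x̄−μ₀)/SE = (68.91−71)/2.1213 = -0.9852

test statistic = -0.985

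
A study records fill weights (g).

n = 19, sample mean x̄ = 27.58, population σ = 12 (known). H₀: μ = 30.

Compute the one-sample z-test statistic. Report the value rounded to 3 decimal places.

SE = σ/√n = 12/√19 = 2.7530
z = (x̄−μ₀)/SE = (27.58−30)/2.7530 = -0.8790

test statistic = -0.879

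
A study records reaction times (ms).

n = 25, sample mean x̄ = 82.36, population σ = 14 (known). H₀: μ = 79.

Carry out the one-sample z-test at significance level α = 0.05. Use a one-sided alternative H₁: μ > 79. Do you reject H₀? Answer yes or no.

reject H₀: no

SE = σ/√n = 14/√25 = 2.8000
z = (x̄−μ₀)/SE = (82.36−79)/2.8000 = 1.2000
p-value (one-sided, H₁ greater) = 0.11507
At α=0.05: p ≥ α → fail to reject H₀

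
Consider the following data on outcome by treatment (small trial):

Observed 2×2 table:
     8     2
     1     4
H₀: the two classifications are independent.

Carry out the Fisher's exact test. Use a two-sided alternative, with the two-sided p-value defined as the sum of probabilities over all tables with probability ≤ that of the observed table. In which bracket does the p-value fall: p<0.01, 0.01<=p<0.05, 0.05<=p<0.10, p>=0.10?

Margins: r₁=10, r₂=5, c₁=9, c₂=6, n=15
p_obs = C(10,8)·C(5,1)/C(15,9); sum pmf over tables with pmf ≤ p_obs
p-value (two-sided) = 0.08891
→ bracket: 0.05<=p<0.10

p-value bracket: 0.05<=p<0.10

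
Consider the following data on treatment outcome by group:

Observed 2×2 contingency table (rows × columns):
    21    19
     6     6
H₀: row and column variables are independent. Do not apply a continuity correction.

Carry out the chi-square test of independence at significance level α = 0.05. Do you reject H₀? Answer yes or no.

Row totals [40, 12], col totals [27, 25], n=52
χ² = (21−20.77)²/20.77 + (19−19.23)²/19.23 + (6−6.23)²/6.23 + (6−5.77)²/5.77 = 0.0231
df = 1
p-value (upper-tail) = 0.87917
At α=0.05: p ≥ α → fail to reject H₀

reject H₀: no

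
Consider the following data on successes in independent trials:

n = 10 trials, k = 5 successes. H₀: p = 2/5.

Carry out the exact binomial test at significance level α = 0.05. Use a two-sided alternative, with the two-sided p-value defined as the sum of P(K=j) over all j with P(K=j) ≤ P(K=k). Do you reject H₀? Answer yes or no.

reject H₀: no

Exact binomial: n=10, k=5, p₀=2/5=0.4000
P(X=j) = C(n,j)·p₀^j·(1−p₀)^(n−j); p = Σ P(X=j) over j with P(X=j) ≤ P(X=5)
p-value (two-sided) = 0.53419
At α=0.05: p ≥ α → fail to reject H₀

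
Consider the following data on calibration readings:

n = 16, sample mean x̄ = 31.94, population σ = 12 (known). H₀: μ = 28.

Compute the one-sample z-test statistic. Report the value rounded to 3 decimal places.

SE = σ/√n = 12/√16 = 3.0000
z = (x̄−μ₀)/SE = (31.94−28)/3.0000 = 1.3133

test statistic = 1.313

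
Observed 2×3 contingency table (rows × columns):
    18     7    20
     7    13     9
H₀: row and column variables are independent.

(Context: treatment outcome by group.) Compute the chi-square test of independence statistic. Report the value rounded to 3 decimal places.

Row totals [45, 29], col totals [25, 20, 29], n=74
χ² = (18−15.20)²/15.20 + (7−12.16)²/12.16 + (20−17.64)²/17.64 + (7−9.80)²/9.80 + (13−7.84)²/7.84 + (9−11.36)²/11.36 = 7.7136
df = 2

test statistic = 7.714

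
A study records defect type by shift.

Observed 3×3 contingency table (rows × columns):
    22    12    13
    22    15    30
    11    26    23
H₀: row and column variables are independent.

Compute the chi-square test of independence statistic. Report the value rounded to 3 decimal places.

test statistic = 14.022

Row totals [47, 67, 60], col totals [55, 53, 66], n=174
χ² = (22−14.86)²/14.86 + (12−14.32)²/14.32 + (13−17.83)²/17.83 + (22−21.18)²/21.18 + (15−20.41)²/20.41 + (30−25.41)²/25.41 + (11−18.97)²/18.97 + (26−18.28)²/18.28 + (23−22.76)²/22.76 = 14.0223
df = 4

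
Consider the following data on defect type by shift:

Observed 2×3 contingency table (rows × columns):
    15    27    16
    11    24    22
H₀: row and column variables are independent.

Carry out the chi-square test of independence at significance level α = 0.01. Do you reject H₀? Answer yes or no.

reject H₀: no

Row totals [58, 57], col totals [26, 51, 38], n=115
χ² = (15−13.11)²/13.11 + (27−25.72)²/25.72 + (16−19.17)²/19.17 + (11−12.89)²/12.89 + (24−25.28)²/25.28 + (22−18.83)²/18.83 = 1.7307
df = 2
p-value (upper-tail) = 0.42091
At α=0.01: p ≥ α → fail to reject H₀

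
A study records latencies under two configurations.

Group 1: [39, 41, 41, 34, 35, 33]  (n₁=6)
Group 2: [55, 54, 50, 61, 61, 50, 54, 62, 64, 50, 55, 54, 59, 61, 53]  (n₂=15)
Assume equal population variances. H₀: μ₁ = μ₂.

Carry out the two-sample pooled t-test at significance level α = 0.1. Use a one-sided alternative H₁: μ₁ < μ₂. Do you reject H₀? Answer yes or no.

reject H₀: yes

x̄₁=37.167, s₁=3.601, n₁=6
x̄₂=56.200, s₂=4.739, n₂=15
s_p² = [5·3.601² + 14·4.739²]/19 = 19.9596
SE = √(s_p²·(1/6+1/15)) = 2.1581
t = (37.167−56.200)/2.1581 = -8.8196
df = 19
p-value (one-sided, H₁ less) = 0.00000
At α=0.1: p < α → reject H₀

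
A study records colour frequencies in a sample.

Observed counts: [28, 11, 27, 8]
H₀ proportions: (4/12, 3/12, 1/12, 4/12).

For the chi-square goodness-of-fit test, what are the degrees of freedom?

df = k − 1 = 4 − 1 = 3

degrees of freedom = 3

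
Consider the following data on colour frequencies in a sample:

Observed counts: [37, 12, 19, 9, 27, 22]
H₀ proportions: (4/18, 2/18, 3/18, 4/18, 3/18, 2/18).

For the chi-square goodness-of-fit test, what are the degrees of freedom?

degrees of freedom = 5

df = k − 1 = 6 − 1 = 5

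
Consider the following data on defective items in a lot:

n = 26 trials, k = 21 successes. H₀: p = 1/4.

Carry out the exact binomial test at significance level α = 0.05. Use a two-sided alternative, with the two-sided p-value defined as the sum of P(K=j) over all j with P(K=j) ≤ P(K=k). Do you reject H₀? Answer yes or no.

Exact binomial: n=26, k=21, p₀=1/4=0.2500
P(X=j) = C(n,j)·p₀^j·(1−p₀)^(n−j); p = Σ P(X=j) over j with P(X=j) ≤ P(X=21)
p-value (two-sided) = 0.00000
At α=0.05: p < α → reject H₀

reject H₀: yes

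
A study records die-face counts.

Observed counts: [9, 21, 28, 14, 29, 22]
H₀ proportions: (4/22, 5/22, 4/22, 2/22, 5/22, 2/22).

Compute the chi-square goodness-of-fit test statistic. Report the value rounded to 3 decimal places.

n = 123; E_i = n·p_i = [22.36, 27.95, 22.36, 11.18, 27.95, 11.18]
χ² = (9−22.36)²/22.36 + (21−27.95)²/27.95 + (28−22.36)²/22.36 + (14−11.18)²/11.18 + (29−27.95)²/27.95 + (22−11.18)²/11.18 = 22.3520
df = 5

test statistic = 22.352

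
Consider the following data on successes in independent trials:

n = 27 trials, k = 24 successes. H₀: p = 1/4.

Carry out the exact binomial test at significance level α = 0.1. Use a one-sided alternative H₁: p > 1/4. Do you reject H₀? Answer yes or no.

Exact binomial: n=27, k=24, p₀=1/4=0.2500
P(X≥24) from Σ C(n,i)·p₀^i·(1−p₀)^(n−i)
p-value (one-sided, H₁ greater) = 0.00000
At α=0.1: p < α → reject H₀

reject H₀: yes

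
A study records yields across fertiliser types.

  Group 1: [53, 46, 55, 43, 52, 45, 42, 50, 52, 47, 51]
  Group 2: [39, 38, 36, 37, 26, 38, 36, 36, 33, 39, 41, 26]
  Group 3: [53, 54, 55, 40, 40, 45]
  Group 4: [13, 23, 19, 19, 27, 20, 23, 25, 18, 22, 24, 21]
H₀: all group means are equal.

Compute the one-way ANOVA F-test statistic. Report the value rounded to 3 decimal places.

Group means [48.73, 35.42, 47.83, 21.17], grand mean 36.634
SSB = Σnᵢ(x̄ᵢ−x̄)² = 5249.914; SSW = ΣΣ(x−x̄ᵢ)² = 843.598
MSB = 5249.914/3 = 1749.9712; MSW = 843.598/37 = 22.8000
F = MSB/MSW = 76.7533
df = (3, 37)

test statistic = 76.753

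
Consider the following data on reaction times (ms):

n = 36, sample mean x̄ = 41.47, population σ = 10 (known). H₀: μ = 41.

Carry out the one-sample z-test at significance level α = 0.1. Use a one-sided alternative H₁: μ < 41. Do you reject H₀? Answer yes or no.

SE = σ/√n = 10/√36 = 1.6667
z = (x̄−μ₀)/SE = (41.47−41)/1.6667 = 0.2820
p-value (one-sided, H₁ less) = 0.61103
At α=0.1: p ≥ α → fail to reject H₀

reject H₀: no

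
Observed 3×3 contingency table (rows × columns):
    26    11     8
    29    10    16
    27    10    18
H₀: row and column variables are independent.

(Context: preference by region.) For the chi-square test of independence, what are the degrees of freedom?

degrees of freedom = 4

df = (r−1)(c−1) = (3−1)·(3−1) = 4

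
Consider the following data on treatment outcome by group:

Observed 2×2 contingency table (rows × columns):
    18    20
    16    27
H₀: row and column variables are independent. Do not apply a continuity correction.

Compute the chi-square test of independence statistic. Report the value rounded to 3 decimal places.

test statistic = 0.855

Row totals [38, 43], col totals [34, 47], n=81
χ² = (18−15.95)²/15.95 + (20−22.05)²/22.05 + (16−18.05)²/18.05 + (27−24.95)²/24.95 = 0.8548
df = 1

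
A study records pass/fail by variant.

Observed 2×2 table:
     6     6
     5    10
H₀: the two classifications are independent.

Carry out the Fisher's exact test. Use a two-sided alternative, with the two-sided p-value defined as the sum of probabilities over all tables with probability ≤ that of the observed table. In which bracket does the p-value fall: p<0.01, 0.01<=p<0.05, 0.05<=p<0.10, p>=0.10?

p-value bracket: p>=0.10

Margins: r₁=12, r₂=15, c₁=11, c₂=16, n=27
p_obs = C(12,6)·C(15,5)/C(27,11); sum pmf over tables with pmf ≤ p_obs
p-value (two-sided) = 0.45165
→ bracket: p>=0.10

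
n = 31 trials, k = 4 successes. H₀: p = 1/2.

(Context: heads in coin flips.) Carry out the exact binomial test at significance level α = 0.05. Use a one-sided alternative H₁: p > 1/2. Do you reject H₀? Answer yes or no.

Exact binomial: n=31, k=4, p₀=1/2=0.5000
P(X≥4) from Σ C(n,i)·p₀^i·(1−p₀)^(n−i)
p-value (one-sided, H₁ greater) = 1.00000
At α=0.05: p ≥ α → fail to reject H₀

reject H₀: no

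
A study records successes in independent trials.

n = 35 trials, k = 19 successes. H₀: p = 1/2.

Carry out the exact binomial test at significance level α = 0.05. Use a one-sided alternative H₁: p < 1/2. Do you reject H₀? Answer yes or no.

Exact binomial: n=35, k=19, p₀=1/2=0.5000
P(X≤19) from Σ C(n,i)·p₀^i·(1−p₀)^(n−i)
p-value (one-sided, H₁ less) = 0.75022
At α=0.05: p ≥ α → fail to reject H₀

reject H₀: no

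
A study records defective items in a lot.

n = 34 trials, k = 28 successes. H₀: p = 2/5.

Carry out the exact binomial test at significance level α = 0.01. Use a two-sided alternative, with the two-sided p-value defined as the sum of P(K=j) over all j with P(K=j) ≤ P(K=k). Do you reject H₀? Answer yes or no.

reject H₀: yes

Exact binomial: n=34, k=28, p₀=2/5=0.4000
P(X=j) = C(n,j)·p₀^j·(1−p₀)^(n−j); p = Σ P(X=j) over j with P(X=j) ≤ P(X=28)
p-value (two-sided) = 0.00000
At α=0.01: p < α → reject H₀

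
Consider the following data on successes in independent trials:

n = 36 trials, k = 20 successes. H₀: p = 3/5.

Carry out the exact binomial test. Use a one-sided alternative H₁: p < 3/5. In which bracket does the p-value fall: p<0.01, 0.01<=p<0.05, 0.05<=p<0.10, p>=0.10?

p-value bracket: p>=0.10

Exact binomial: n=36, k=20, p₀=3/5=0.6000
P(X≤20) from Σ C(n,i)·p₀^i·(1−p₀)^(n−i)
p-value (one-sided, H₁ less) = 0.35074
→ bracket: p>=0.10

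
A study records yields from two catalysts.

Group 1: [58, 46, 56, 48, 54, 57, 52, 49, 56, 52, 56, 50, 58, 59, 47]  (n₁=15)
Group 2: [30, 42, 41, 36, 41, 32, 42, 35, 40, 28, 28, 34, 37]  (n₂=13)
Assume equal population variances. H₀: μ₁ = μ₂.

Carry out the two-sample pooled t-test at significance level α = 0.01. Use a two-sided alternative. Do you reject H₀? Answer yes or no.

x̄₁=53.200, s₁=4.362, n₁=15
x̄₂=35.846, s₂=5.194, n₂=13
s_p² = [14·4.362² + 12·5.194²]/26 = 22.6959
SE = √(s_p²·(1/15+1/13)) = 1.8052
t = (53.200−35.846)/1.8052 = 9.6130
df = 26
p-value (two-sided) = 0.00000
At α=0.01: p < α → reject H₀

reject H₀: yes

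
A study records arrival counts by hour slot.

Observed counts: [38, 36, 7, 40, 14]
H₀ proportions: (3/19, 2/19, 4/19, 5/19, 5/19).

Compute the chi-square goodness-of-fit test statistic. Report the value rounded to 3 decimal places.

n = 135; E_i = n·p_i = [21.32, 14.21, 28.42, 35.53, 35.53]
χ² = (38−21.32)²/21.32 + (36−14.21)²/14.21 + (7−28.42)²/28.42 + (40−35.53)²/35.53 + (14−35.53)²/35.53 = 76.2214
df = 4

test statistic = 76.221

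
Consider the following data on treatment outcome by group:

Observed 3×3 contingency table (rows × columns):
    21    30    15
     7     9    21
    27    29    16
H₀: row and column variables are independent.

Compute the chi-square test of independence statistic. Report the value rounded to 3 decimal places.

test statistic = 17.028

Row totals [66, 37, 72], col totals [55, 68, 52], n=175
χ² = (21−20.74)²/20.74 + (30−25.65)²/25.65 + (15−19.61)²/19.61 + (7−11.63)²/11.63 + (9−14.38)²/14.38 + (21−10.99)²/10.99 + (27−22.63)²/22.63 + (29−27.98)²/27.98 + (16−21.39)²/21.39 = 17.0282
df = 4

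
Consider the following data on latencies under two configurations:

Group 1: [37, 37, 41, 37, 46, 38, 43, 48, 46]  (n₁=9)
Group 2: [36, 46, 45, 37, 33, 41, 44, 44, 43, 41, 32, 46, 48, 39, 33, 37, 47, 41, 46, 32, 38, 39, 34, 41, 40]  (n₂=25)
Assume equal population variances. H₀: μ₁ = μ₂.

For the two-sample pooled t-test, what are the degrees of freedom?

degrees of freedom = 32

df = n₁ + n₂ − 2 = 9 + 25 − 2 = 32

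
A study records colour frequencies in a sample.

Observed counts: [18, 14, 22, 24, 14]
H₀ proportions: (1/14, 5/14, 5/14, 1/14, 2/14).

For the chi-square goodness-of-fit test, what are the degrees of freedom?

df = k − 1 = 5 − 1 = 4

degrees of freedom = 4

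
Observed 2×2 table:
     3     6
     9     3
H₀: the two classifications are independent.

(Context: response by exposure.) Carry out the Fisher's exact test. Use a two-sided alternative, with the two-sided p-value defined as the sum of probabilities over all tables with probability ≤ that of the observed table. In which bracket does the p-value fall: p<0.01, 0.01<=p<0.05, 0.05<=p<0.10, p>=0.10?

Margins: r₁=9, r₂=12, c₁=12, c₂=9, n=21
p_obs = C(9,3)·C(12,9)/C(21,12); sum pmf over tables with pmf ≤ p_obs
p-value (two-sided) = 0.08723
→ bracket: 0.05<=p<0.10

p-value bracket: 0.05<=p<0.10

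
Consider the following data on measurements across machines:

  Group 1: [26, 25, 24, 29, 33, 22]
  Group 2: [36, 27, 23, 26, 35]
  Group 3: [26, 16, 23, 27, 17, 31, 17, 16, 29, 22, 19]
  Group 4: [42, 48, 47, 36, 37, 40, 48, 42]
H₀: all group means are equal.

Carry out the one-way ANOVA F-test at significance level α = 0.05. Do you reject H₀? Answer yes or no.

reject H₀: yes

Group means [26.50, 29.40, 22.09, 42.50], grand mean 29.633
SSB = Σnᵢ(x̄ᵢ−x̄)² = 2009.358; SSW = ΣΣ(x−x̄ᵢ)² = 673.609
MSB = 2009.358/3 = 669.7859; MSW = 673.609/26 = 25.9080
F = MSB/MSW = 25.8524
df = (3, 26)
p-value (upper-tail) = 0.00000
At α=0.05: p < α → reject H₀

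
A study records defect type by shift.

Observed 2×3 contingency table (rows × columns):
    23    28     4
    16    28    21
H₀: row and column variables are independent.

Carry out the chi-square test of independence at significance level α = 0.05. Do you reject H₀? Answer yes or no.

reject H₀: yes

Row totals [55, 65], col totals [39, 56, 25], n=120
χ² = (23−17.88)²/17.88 + (28−25.67)²/25.67 + (4−11.46)²/11.46 + (16−21.12)²/21.12 + (28−30.33)²/30.33 + (21−13.54)²/13.54 = 12.0669
df = 2
p-value (upper-tail) = 0.00240
At α=0.05: p < α → reject H₀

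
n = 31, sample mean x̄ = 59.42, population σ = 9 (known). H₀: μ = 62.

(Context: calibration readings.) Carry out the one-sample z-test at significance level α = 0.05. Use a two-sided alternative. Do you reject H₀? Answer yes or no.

SE = σ/√n = 9/√31 = 1.6164
z = (x̄−μ₀)/SE = (59.42−62)/1.6164 = -1.5961
p-value (two-sided) = 0.11047
At α=0.05: p ≥ α → fail to reject H₀

reject H₀: no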